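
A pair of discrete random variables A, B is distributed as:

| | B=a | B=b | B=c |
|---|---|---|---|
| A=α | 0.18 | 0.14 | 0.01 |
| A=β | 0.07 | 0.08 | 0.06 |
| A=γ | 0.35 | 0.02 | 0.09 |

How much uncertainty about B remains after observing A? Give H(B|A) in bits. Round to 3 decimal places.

1.152 bits

Chain rule: H(B|A) = H(A,B) − H(A).
Marginals: p(A) = (0.3300, 0.2100, 0.4600), p(B) = (0.6000, 0.2400, 0.1600).
H(A,B) = 2.6681 bits; H(A) = 1.5160 bits.
H(B|A) = 2.6681 − 1.5160 = 1.152 bits.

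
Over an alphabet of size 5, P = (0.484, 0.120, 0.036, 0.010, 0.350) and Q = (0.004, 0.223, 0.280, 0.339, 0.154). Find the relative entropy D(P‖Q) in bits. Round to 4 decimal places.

D(P‖Q) = Σ p·log₂(p/q).
  0.484·log₂(0.484/0.004) = 3.34873
  0.120·log₂(0.120/0.223) = -0.10728
  0.036·log₂(0.036/0.280) = -0.10654
  0.010·log₂(0.010/0.339) = -0.05083
  0.350·log₂(0.350/0.154) = 0.41455
D(P‖Q) = 3.4986 bits.

3.4986 bits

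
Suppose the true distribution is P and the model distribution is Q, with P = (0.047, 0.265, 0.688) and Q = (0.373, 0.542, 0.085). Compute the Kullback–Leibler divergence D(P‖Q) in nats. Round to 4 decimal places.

D(P‖Q) = Σ p·ln(p/q).
  0.047·ln(0.047/0.373) = -0.09736
  0.265·ln(0.265/0.542) = -0.18962
  0.688·ln(0.688/0.085) = 1.43870
D(P‖Q) = 1.1517 nats.

1.1517 nats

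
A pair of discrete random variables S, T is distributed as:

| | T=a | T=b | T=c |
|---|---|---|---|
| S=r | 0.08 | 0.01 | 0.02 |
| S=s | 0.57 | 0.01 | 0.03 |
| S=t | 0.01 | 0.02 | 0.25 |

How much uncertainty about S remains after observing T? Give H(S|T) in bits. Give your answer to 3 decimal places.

Chain rule: H(S|T) = H(S,T) − H(T).
Marginals: p(S) = (0.1100, 0.6100, 0.2800), p(T) = (0.6600, 0.0400, 0.3000).
H(S,T) = 1.8306 bits; H(T) = 1.1025 bits.
H(S|T) = 1.8306 − 1.1025 = 0.728 bits.

0.728 bits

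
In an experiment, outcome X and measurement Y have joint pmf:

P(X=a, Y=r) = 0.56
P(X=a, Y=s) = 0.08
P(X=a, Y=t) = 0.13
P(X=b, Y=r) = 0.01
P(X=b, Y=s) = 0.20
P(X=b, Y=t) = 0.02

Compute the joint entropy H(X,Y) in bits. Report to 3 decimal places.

H(X,Y) = −Σ p(x,y)·log₂ p(x,y) over all 6 cells.
  cell (a,r): −0.56·log₂0.56 = 0.4684
  cell (a,s): −0.08·log₂0.08 = 0.2915
  cell (a,t): −0.13·log₂0.13 = 0.3826
  cell (b,r): −0.01·log₂0.01 = 0.0664
  cell (b,s): −0.20·log₂0.20 = 0.4644
  cell (b,t): −0.02·log₂0.02 = 0.1129
Sum = 1.786 bits.

1.786 bits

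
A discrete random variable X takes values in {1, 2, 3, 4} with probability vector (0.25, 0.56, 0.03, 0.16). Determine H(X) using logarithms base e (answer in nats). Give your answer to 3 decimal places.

H(X) = −Σ p·ln p.
  −(0.25)·ln(0.25) = 0.3466
  −(0.56)·ln(0.56) = 0.3247
  −(0.03)·ln(0.03) = 0.1052
  −(0.16)·ln(0.16) = 0.2932
Sum: 0.3466 + 0.3247 + 0.1052 + 0.2932 = 1.070 nats.

1.070 nats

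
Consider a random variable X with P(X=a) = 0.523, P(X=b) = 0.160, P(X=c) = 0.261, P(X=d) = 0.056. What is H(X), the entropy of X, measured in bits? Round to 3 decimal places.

1.651 bits

H(X) = −Σ p·log₂ p.
  −(0.523)·log₂(0.523) = 0.4891
  −(0.160)·log₂(0.160) = 0.4230
  −(0.261)·log₂(0.261) = 0.5058
  −(0.056)·log₂(0.056) = 0.2329
Sum: 0.4891 + 0.4230 + 0.5058 + 0.2329 = 1.651 bits.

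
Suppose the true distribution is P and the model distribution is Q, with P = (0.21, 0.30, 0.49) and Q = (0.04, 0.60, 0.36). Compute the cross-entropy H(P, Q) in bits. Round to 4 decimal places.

1.9185 bits

H(P,Q) = −Σ p·log₂ q.
  −0.21·log₂(0.04) = 0.97521
  −0.30·log₂(0.60) = 0.22109
  −0.49·log₂(0.36) = 0.72223
H(P,Q) = 1.9185 bits.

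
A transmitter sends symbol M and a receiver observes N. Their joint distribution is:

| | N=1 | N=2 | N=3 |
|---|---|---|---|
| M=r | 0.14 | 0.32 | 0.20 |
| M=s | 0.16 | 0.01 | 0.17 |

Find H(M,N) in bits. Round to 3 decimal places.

H(M,N) = −Σ p(x,y)·log₂ p(x,y) over all 6 cells.
  cell (r,1): −0.14·log₂0.14 = 0.3971
  cell (r,2): −0.32·log₂0.32 = 0.5260
  cell (r,3): −0.20·log₂0.20 = 0.4644
  cell (s,1): −0.16·log₂0.16 = 0.4230
  cell (s,2): −0.01·log₂0.01 = 0.0664
  cell (s,3): −0.17·log₂0.17 = 0.4346
Sum = 2.312 bits.

2.312 bits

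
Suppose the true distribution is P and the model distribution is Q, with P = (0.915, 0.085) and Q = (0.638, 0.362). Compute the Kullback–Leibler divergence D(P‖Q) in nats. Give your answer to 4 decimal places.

0.2068 nats

D(P‖Q) = Σ p·ln(p/q).
  0.915·ln(0.915/0.638) = 0.32994
  0.085·ln(0.085/0.362) = -0.12316
D(P‖Q) = 0.2068 nats.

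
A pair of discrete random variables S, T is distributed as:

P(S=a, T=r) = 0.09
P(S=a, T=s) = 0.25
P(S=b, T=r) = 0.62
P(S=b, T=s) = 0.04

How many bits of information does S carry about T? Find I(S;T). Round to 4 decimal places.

Marginals: p(S) = (0.3400, 0.6600), p(T) = (0.7100, 0.2900).
I(S;T) = Σ p(x,y)·log₂[p(x,y)/(p(x)p(y))].
  (a,r): 0.09·log₂(0.3728) = -0.12811
  (a,s): 0.25·log₂(2.5355) = 0.33557
  (b,r): 0.62·log₂(1.3231) = 0.25042
  (b,s): 0.04·log₂(0.2090) = -0.09034
Sum = 0.3675 bits.

0.3675 bits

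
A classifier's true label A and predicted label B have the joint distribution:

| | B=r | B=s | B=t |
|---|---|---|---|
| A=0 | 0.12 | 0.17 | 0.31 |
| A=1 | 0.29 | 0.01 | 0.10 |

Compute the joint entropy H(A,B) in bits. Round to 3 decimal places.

H(A,B) = −Σ p(x,y)·log₂ p(x,y) over all 6 cells.
  cell (0,r): −0.12·log₂0.12 = 0.3671
  cell (0,s): −0.17·log₂0.17 = 0.4346
  cell (0,t): −0.31·log₂0.31 = 0.5238
  cell (1,r): −0.29·log₂0.29 = 0.5179
  cell (1,s): −0.01·log₂0.01 = 0.0664
  cell (1,t): −0.10·log₂0.10 = 0.3322
Sum = 2.242 bits.

2.242 bits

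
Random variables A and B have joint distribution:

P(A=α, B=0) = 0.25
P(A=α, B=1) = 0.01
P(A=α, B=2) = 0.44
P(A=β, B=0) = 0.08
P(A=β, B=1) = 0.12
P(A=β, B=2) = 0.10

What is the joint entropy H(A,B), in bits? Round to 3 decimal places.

2.078 bits

H(A,B) = −Σ p(x,y)·log₂ p(x,y) over all 6 cells.
  cell (α,0): −0.25·log₂0.25 = 0.5000
  cell (α,1): −0.01·log₂0.01 = 0.0664
  cell (α,2): −0.44·log₂0.44 = 0.5211
  cell (β,0): −0.08·log₂0.08 = 0.2915
  cell (β,1): −0.12·log₂0.12 = 0.3671
  cell (β,2): −0.10·log₂0.10 = 0.3322
Sum = 2.078 bits.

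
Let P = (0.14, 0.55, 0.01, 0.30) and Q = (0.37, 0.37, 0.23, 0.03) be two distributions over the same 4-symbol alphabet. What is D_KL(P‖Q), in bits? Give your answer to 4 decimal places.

D(P‖Q) = Σ p·log₂(p/q).
  0.14·log₂(0.14/0.37) = -0.19629
  0.55·log₂(0.55/0.37) = 0.31455
  0.01·log₂(0.01/0.23) = -0.04524
  0.30·log₂(0.30/0.03) = 0.99658
D(P‖Q) = 1.0696 bits.

1.0696 bits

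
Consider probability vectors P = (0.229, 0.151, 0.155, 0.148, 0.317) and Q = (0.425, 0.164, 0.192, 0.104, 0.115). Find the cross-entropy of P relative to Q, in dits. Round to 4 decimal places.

H(P,Q) = −Σ p·log₁₀ q.
  −0.229·log₁₀(0.425) = 0.08510
  −0.151·log₁₀(0.164) = 0.11856
  −0.155·log₁₀(0.192) = 0.11109
  −0.148·log₁₀(0.104) = 0.14548
  −0.317·log₁₀(0.115) = 0.29776
H(P,Q) = 0.7580 dits.

0.7580 dits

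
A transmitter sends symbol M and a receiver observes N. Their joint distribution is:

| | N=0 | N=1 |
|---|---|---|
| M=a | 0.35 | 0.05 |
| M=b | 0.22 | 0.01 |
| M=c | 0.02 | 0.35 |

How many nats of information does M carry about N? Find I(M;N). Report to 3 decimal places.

Marginals: p(M) = (0.4000, 0.2300, 0.3700), p(N) = (0.5900, 0.4100).
I(M;N) = H(M) + H(N) − H(M,N).
H(M) = 1.0724, H(N) = 0.6769, H(M,N) = 1.3421.
I(M;N) = 1.0724 + 0.6769 − 1.3421 = 0.407 nats.

0.407 nats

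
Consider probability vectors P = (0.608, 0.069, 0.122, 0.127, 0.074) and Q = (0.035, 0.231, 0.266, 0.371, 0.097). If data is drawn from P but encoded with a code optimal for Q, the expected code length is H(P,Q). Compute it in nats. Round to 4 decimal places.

H(P,Q) = −Σ p·ln q.
  −0.608·ln(0.035) = 2.03826
  −0.069·ln(0.231) = 0.10111
  −0.122·ln(0.266) = 0.16156
  −0.127·ln(0.371) = 0.12593
  −0.074·ln(0.097) = 0.17265
H(P,Q) = 2.5995 nats.

2.5995 nats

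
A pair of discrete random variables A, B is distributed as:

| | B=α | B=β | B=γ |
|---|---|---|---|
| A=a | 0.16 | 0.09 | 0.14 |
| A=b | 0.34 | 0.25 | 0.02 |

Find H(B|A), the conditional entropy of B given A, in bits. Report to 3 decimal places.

1.310 bits

Marginals: p(A) = (0.3900, 0.6100), p(B) = (0.5000, 0.3400, 0.1600).
H(B|A) = Σ p(A) · H(B|A=·).
  A=a: p=0.3900, H(B|A=a) = 1.5461
  A=b: p=0.6100, H(B|A=b) = 1.1591
Weighted sum = 1.310 bits.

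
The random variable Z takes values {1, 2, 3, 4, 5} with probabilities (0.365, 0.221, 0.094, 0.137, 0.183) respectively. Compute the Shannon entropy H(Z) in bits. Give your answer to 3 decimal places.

2.174 bits

H(Z) = −Σ p·log₂ p.
  −(0.365)·log₂(0.365) = 0.5307
  −(0.221)·log₂(0.221) = 0.4813
  −(0.094)·log₂(0.094) = 0.3207
  −(0.137)·log₂(0.137) = 0.3929
  −(0.183)·log₂(0.183) = 0.4484
Sum: 0.5307 + 0.4813 + 0.3207 + 0.3929 + 0.4484 = 2.174 bits.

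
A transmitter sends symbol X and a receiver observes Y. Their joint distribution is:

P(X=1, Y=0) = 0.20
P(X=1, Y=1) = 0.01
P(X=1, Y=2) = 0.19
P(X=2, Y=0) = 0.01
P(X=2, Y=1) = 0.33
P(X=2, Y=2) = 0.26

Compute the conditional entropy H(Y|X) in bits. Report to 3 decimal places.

Marginals: p(X) = (0.4000, 0.6000), p(Y) = (0.2100, 0.3400, 0.4500).
H(Y|X) = Σ p(X) · H(Y|X=·).
  X=1: p=0.4000, H(Y|X=1) = 1.1432
  X=2: p=0.6000, H(Y|X=2) = 1.0956
Weighted sum = 1.115 bits.

1.115 bits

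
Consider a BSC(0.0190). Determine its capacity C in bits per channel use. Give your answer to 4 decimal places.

Binary symmetric channel: C = 1 − h₂(ε) where h₂ is the binary entropy function.
h₂(0.0190) = −0.0190·log₂0.0190 − 0.9810·log₂0.9810 = 0.1358.
C = 1 − 0.1358 = 0.8642 bits per channel use.

0.8642 bits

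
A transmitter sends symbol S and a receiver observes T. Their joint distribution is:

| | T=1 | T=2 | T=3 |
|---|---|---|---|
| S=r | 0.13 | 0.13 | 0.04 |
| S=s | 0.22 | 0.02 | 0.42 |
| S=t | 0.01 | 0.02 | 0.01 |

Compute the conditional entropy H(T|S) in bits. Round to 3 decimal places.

1.213 bits

Marginals: p(S) = (0.3000, 0.6600, 0.0400), p(T) = (0.3600, 0.1700, 0.4700).
H(T|S) = Σ p(S) · H(T|S=·).
  S=r: p=0.3000, H(T|S=r) = 1.4332
  S=s: p=0.6600, H(T|S=s) = 1.0961
  S=t: p=0.0400, H(T|S=t) = 1.5000
Weighted sum = 1.213 bits.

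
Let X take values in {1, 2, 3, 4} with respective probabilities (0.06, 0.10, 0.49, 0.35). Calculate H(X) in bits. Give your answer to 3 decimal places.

H(X) = −Σ p·log₂ p.
  −(0.06)·log₂(0.06) = 0.2435
  −(0.10)·log₂(0.10) = 0.3322
  −(0.49)·log₂(0.49) = 0.5043
  −(0.35)·log₂(0.35) = 0.5301
Sum: 0.2435 + 0.3322 + 0.5043 + 0.5301 = 1.610 bits.

1.610 bits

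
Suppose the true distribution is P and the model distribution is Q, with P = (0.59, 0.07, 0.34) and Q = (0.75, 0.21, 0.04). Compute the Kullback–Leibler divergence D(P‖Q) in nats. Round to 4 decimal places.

D(P‖Q) = Σ p·ln(p/q).
  0.59·ln(0.59/0.75) = -0.14157
  0.07·ln(0.07/0.21) = -0.07690
  0.34·ln(0.34/0.04) = 0.72762
D(P‖Q) = 0.5091 nats.

0.5091 nats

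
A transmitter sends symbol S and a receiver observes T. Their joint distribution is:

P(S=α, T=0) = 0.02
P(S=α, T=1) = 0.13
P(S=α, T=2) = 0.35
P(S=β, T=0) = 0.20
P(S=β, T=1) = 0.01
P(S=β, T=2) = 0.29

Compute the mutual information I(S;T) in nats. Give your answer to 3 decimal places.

0.149 nats

Marginals: p(S) = (0.5000, 0.5000), p(T) = (0.2200, 0.1400, 0.6400).
I(S;T) = Σ p(x,y)·ln[p(x,y)/(p(x)p(y))].
  (α,0): 0.02·ln(0.1818) = -0.0341
  (α,1): 0.13·ln(1.8571) = 0.0805
  (α,2): 0.35·ln(1.0938) = 0.0314
  (β,0): 0.20·ln(1.8182) = 0.1196
  (β,1): 0.01·ln(0.1429) = -0.0195
  (β,2): 0.29·ln(0.9063) = -0.0285
Sum = 0.149 nats.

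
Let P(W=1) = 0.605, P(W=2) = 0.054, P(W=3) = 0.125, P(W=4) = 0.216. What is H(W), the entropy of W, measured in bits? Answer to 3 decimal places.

H(W) = −Σ p·log₂ p.
  −(0.605)·log₂(0.605) = 0.4386
  −(0.054)·log₂(0.054) = 0.2274
  −(0.125)·log₂(0.125) = 0.3750
  −(0.216)·log₂(0.216) = 0.4776
Sum: 0.4386 + 0.2274 + 0.3750 + 0.4776 = 1.519 bits.

1.519 bits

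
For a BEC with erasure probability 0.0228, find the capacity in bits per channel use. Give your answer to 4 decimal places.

0.9772 bits

Binary erasure channel: capacity C = 1 − ε.
C = 1 − 0.0228 = 0.9772 bits per channel use.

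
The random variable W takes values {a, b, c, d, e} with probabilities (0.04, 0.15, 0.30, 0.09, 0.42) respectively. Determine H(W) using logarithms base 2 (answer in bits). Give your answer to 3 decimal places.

H(W) = −Σ p·log₂ p.
  −(0.04)·log₂(0.04) = 0.1858
  −(0.15)·log₂(0.15) = 0.4105
  −(0.30)·log₂(0.30) = 0.5211
  −(0.09)·log₂(0.09) = 0.3127
  −(0.42)·log₂(0.42) = 0.5256
Sum: 0.1858 + 0.4105 + 0.5211 + 0.3127 + 0.5256 = 1.956 bits.

1.956 bits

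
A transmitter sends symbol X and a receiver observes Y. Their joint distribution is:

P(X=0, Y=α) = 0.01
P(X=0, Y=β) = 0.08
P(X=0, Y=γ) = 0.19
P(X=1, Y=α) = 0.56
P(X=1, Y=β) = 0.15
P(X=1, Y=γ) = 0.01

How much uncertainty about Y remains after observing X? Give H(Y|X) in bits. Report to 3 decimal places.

Chain rule: H(Y|X) = H(X,Y) − H(X).
Marginals: p(X) = (0.2800, 0.7200), p(Y) = (0.5700, 0.2300, 0.2000).
H(X,Y) = 1.7586 bits; H(X) = 0.8555 bits.
H(Y|X) = 1.7586 − 0.8555 = 0.903 bits.

0.903 bits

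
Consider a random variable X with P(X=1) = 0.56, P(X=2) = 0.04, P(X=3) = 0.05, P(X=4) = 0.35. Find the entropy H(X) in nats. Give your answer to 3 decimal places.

0.971 nats

H(X) = −Σ p·ln p.
  −(0.56)·ln(0.56) = 0.3247
  −(0.04)·ln(0.04) = 0.1288
  −(0.05)·ln(0.05) = 0.1498
  −(0.35)·ln(0.35) = 0.3674
Sum: 0.3247 + 0.1288 + 0.1498 + 0.3674 = 0.971 nats.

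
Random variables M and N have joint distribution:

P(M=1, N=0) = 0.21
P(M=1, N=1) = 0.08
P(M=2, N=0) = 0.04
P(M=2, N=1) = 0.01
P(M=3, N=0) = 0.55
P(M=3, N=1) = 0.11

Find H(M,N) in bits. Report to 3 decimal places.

H(M,N) = −Σ p(x,y)·log₂ p(x,y) over all 6 cells.
  cell (1,0): −0.21·log₂0.21 = 0.4728
  cell (1,1): −0.08·log₂0.08 = 0.2915
  cell (2,0): −0.04·log₂0.04 = 0.1858
  cell (2,1): −0.01·log₂0.01 = 0.0664
  cell (3,0): −0.55·log₂0.55 = 0.4744
  cell (3,1): −0.11·log₂0.11 = 0.3503
Sum = 1.841 bits.

1.841 bits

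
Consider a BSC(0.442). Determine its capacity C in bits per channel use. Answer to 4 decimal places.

0.0097 bits

Binary symmetric channel: C = 1 − h₂(ε) where h₂ is the binary entropy function.
h₂(0.442) = −0.442·log₂0.442 − 0.558·log₂0.558 = 0.9903.
C = 1 − 0.9903 = 0.0097 bits per channel use.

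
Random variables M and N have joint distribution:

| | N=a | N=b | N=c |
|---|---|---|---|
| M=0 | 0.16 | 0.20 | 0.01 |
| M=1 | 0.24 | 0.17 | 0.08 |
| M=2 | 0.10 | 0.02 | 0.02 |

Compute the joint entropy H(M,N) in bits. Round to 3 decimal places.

H(M,N) = −Σ p(x,y)·log₂ p(x,y) over all 9 cells.
  cell (0,a): −0.16·log₂0.16 = 0.4230
  cell (0,b): −0.20·log₂0.20 = 0.4644
  cell (0,c): −0.01·log₂0.01 = 0.0664
  cell (1,a): −0.24·log₂0.24 = 0.4941
  cell (1,b): −0.17·log₂0.17 = 0.4346
  cell (1,c): −0.08·log₂0.08 = 0.2915
  cell (2,a): −0.10·log₂0.10 = 0.3322
  cell (2,b): −0.02·log₂0.02 = 0.1129
  cell (2,c): −0.02·log₂0.02 = 0.1129
Sum = 2.732 bits.

2.732 bits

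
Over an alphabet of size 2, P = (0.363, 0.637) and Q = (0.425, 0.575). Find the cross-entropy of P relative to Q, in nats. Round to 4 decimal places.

0.6631 nats

H(P,Q) = −Σ p·ln q.
  −0.363·ln(0.425) = 0.31061
  −0.637·ln(0.575) = 0.35251
H(P,Q) = 0.6631 nats.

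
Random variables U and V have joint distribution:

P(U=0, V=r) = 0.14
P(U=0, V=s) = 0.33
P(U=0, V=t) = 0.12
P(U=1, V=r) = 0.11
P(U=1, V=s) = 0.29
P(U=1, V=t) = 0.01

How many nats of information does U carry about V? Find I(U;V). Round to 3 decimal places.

0.042 nats

Marginals: p(U) = (0.5900, 0.4100), p(V) = (0.2500, 0.6200, 0.1300).
I(U;V) = Σ p(x,y)·ln[p(x,y)/(p(x)p(y))].
  (0,r): 0.14·ln(0.9492) = -0.0073
  (0,s): 0.33·ln(0.9021) = -0.0340
  (0,t): 0.12·ln(1.5645) = 0.0537
  (1,r): 0.11·ln(1.0732) = 0.0078
  (1,s): 0.29·ln(1.1408) = 0.0382
  (1,t): 0.01·ln(0.1876) = -0.0167
Sum = 0.042 nats.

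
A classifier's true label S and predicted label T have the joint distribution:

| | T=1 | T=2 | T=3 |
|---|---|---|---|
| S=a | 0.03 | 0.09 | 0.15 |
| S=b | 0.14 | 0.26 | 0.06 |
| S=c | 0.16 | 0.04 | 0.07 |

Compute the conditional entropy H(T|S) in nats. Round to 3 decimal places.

0.945 nats

Marginals: p(S) = (0.2700, 0.4600, 0.2700), p(T) = (0.3300, 0.3900, 0.2800).
H(T|S) = Σ p(S) · H(T|S=·).
  S=a: p=0.2700, H(T|S=a) = 0.9369
  S=b: p=0.4600, H(T|S=b) = 0.9502
  S=c: p=0.2700, H(T|S=c) = 0.9429
Weighted sum = 0.945 nats.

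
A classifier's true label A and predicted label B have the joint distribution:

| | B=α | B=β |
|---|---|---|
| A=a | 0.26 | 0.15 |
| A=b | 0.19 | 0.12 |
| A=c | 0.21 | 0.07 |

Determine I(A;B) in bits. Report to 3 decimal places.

Marginals: p(A) = (0.4100, 0.3100, 0.2800), p(B) = (0.6600, 0.3400).
I(A;B) = H(A) + H(B) − H(A,B).
H(A) = 1.5654, H(B) = 0.9248, H(A,B) = 2.4795.
I(A;B) = 1.5654 + 0.9248 − 2.4795 = 0.011 bits.

0.011 bits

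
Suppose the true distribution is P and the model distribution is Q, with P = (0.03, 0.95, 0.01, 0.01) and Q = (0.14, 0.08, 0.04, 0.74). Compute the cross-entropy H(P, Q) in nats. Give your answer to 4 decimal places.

2.4936 nats

H(P,Q) = −Σ p·ln q.
  −0.03·ln(0.14) = 0.05898
  −0.95·ln(0.08) = 2.39944
  −0.01·ln(0.04) = 0.03219
  −0.01·ln(0.74) = 0.00301
H(P,Q) = 2.4936 nats.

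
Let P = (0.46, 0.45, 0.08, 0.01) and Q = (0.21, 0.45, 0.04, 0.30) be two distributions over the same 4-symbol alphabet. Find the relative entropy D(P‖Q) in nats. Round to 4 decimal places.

0.3821 nats

D(P‖Q) = Σ p·ln(p/q).
  0.46·ln(0.46/0.21) = 0.36069
  0.45·ln(0.45/0.45) = 0.00000
  0.08·ln(0.08/0.04) = 0.05545
  0.01·ln(0.01/0.30) = -0.03401
D(P‖Q) = 0.3821 nats.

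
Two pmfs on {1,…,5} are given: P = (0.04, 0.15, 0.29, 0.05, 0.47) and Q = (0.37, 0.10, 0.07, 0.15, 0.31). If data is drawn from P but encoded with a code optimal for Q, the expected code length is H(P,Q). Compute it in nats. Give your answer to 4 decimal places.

H(P,Q) = −Σ p·ln q.
  −0.04·ln(0.37) = 0.03977
  −0.15·ln(0.10) = 0.34539
  −0.29·ln(0.07) = 0.77119
  −0.05·ln(0.15) = 0.09486
  −0.47·ln(0.31) = 0.55046
H(P,Q) = 1.8017 nats.

1.8017 nats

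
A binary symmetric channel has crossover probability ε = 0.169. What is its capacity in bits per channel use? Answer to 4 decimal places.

Binary symmetric channel: C = 1 − h₂(ε) where h₂ is the binary entropy function.
h₂(0.169) = −0.169·log₂0.169 − 0.831·log₂0.831 = 0.6554.
C = 1 − 0.6554 = 0.3446 bits per channel use.

0.3446 bits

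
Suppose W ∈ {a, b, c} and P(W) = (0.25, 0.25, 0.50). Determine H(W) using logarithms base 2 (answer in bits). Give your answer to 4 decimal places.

1.5000 bits

H(W) = −Σ p·log₂ p.
  −(0.25)·log₂(0.25) = 0.50000
  −(0.25)·log₂(0.25) = 0.50000
  −(0.50)·log₂(0.50) = 0.50000
Sum: 0.50000 + 0.50000 + 0.50000 = 1.5000 bits.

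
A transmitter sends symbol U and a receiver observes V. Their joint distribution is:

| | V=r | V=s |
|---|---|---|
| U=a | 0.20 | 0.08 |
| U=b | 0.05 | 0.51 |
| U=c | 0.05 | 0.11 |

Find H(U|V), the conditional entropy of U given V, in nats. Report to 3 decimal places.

0.799 nats

Marginals: p(U) = (0.2800, 0.5600, 0.1600), p(V) = (0.3000, 0.7000).
H(U|V) = Σ p(V) · H(U|V=·).
  V=r: p=0.3000, H(U|V=r) = 0.8676
  V=s: p=0.7000, H(U|V=s) = 0.7694
Weighted sum = 0.799 nats.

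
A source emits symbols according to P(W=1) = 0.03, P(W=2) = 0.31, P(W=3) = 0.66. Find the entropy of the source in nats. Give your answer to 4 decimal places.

H(W) = −Σ p·ln p.
  −(0.03)·ln(0.03) = 0.10520
  −(0.31)·ln(0.31) = 0.36307
  −(0.66)·ln(0.66) = 0.27424
Sum: 0.10520 + 0.36307 + 0.27424 = 0.7425 nats.

0.7425 nats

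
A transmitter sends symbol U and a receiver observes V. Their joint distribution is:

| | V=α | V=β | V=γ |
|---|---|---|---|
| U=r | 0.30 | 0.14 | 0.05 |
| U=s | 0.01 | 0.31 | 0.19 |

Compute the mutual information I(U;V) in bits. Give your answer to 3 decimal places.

Marginals: p(U) = (0.4900, 0.5100), p(V) = (0.3100, 0.4500, 0.2400).
I(U;V) = Σ p(x,y)·log₂[p(x,y)/(p(x)p(y))].
  (r,α): 0.30·log₂(1.9750) = 0.2946
  (r,β): 0.14·log₂(0.6349) = -0.0917
  (r,γ): 0.05·log₂(0.4252) = -0.0617
  (s,α): 0.01·log₂(0.0633) = -0.0398
  (s,β): 0.31·log₂(1.3508) = 0.1345
  (s,γ): 0.19·log₂(1.5523) = 0.1205
Sum = 0.356 bits.

0.356 bits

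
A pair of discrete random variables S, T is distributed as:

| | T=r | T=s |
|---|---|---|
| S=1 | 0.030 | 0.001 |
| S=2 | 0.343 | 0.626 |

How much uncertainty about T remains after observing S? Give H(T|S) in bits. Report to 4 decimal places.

0.9149 bits

Chain rule: H(T|S) = H(S,T) − H(S).
Marginals: p(S) = (0.0310, 0.9690), p(T) = (0.3730, 0.6270).
H(S,T) = 1.1143 bits; H(S) = 0.1994 bits.
H(T|S) = 1.1143 − 0.1994 = 0.9149 bits.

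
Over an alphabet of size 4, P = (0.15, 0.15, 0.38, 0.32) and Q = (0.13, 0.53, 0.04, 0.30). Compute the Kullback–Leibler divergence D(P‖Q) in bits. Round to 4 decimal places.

1.0218 bits

D(P‖Q) = Σ p·log₂(p/q).
  0.15·log₂(0.15/0.13) = 0.03097
  0.15·log₂(0.15/0.53) = -0.27315
  0.38·log₂(0.38/0.04) = 1.23421
  0.32·log₂(0.32/0.30) = 0.02980
D(P‖Q) = 1.0218 bits.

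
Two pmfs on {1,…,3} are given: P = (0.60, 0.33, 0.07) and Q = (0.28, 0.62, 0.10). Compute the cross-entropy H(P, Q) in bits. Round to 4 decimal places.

1.5620 bits

H(P,Q) = −Σ p·log₂ q.
  −0.60·log₂(0.28) = 1.10190
  −0.33·log₂(0.62) = 0.22759
  −0.07·log₂(0.10) = 0.23253
H(P,Q) = 1.5620 bits.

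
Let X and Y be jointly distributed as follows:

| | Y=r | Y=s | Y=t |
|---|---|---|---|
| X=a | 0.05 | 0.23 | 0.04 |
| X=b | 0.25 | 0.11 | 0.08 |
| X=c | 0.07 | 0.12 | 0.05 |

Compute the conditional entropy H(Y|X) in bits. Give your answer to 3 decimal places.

Marginals: p(X) = (0.3200, 0.4400, 0.2400), p(Y) = (0.3700, 0.4600, 0.1700).
H(Y|X) = Σ p(X) · H(Y|X=·).
  X=a: p=0.3200, H(Y|X=a) = 1.1359
  X=b: p=0.4400, H(Y|X=b) = 1.4106
  X=c: p=0.2400, H(Y|X=c) = 1.4899
Weighted sum = 1.342 bits.

1.342 bits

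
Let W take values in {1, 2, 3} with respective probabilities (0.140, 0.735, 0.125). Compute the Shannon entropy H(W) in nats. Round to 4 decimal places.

H(W) = −Σ p·ln p.
  −(0.140)·ln(0.140) = 0.27526
  −(0.735)·ln(0.735) = 0.22630
  −(0.125)·ln(0.125) = 0.25993
Sum: 0.27526 + 0.22630 + 0.25993 = 0.7615 nats.

0.7615 nats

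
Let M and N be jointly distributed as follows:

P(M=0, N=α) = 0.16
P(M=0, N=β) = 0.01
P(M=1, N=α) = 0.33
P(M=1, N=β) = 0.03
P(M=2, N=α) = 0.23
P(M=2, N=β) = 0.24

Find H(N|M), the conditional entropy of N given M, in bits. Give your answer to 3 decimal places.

0.674 bits

Chain rule: H(N|M) = H(M,N) − H(M).
Marginals: p(M) = (0.1700, 0.3600, 0.4700), p(N) = (0.7200, 0.2800).
H(M,N) = 2.1508 bits; H(M) = 1.4772 bits.
H(N|M) = 2.1508 − 1.4772 = 0.674 bits.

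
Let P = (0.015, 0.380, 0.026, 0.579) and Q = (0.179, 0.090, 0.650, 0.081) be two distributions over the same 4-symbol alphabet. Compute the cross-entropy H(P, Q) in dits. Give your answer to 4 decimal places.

H(P,Q) = −Σ p·log₁₀ q.
  −0.015·log₁₀(0.179) = 0.01121
  −0.380·log₁₀(0.090) = 0.39739
  −0.026·log₁₀(0.650) = 0.00486
  −0.579·log₁₀(0.081) = 0.63199
H(P,Q) = 1.0454 dits.

1.0454 dits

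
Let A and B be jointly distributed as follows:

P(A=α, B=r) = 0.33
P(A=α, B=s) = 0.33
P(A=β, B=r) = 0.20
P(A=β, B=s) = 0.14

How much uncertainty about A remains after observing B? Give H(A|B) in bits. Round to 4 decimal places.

Chain rule: H(A|B) = H(A,B) − H(B).
Marginals: p(A) = (0.6600, 0.3400), p(B) = (0.5300, 0.4700).
H(A,B) = 1.9171 bits; H(B) = 0.9974 bits.
H(A|B) = 1.9171 − 0.9974 = 0.9197 bits.

0.9197 bits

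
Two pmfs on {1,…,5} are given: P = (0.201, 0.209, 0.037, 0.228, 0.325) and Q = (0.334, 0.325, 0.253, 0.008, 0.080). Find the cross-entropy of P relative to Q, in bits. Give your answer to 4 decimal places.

H(P,Q) = −Σ p·log₂ q.
  −0.201·log₂(0.334) = 0.31800
  −0.209·log₂(0.325) = 0.33889
  −0.037·log₂(0.253) = 0.07336
  −0.228·log₂(0.008) = 1.58820
  −0.325·log₂(0.080) = 1.18425
H(P,Q) = 3.5027 bits.

3.5027 bits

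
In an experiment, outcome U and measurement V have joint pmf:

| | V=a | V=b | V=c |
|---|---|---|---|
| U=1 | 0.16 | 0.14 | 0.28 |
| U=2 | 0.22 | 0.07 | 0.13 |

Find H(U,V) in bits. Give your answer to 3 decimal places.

2.466 bits

H(U,V) = −Σ p(x,y)·log₂ p(x,y) over all 6 cells.
  cell (1,a): −0.16·log₂0.16 = 0.4230
  cell (1,b): −0.14·log₂0.14 = 0.3971
  cell (1,c): −0.28·log₂0.28 = 0.5142
  cell (2,a): −0.22·log₂0.22 = 0.4806
  cell (2,b): −0.07·log₂0.07 = 0.2686
  cell (2,c): −0.13·log₂0.13 = 0.3826
Sum = 2.466 bits.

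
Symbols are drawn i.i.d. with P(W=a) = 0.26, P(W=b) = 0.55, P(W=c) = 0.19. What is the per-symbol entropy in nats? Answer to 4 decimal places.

H(W) = −Σ p·ln p.
  −(0.26)·ln(0.26) = 0.35024
  −(0.55)·ln(0.55) = 0.32881
  −(0.19)·ln(0.19) = 0.31554
Sum: 0.35024 + 0.32881 + 0.31554 = 0.9946 nats.

0.9946 nats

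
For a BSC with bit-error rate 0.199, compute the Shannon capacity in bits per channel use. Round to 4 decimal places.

0.2801 bits

Binary symmetric channel: C = 1 − h₂(ε) where h₂ is the binary entropy function.
h₂(0.199) = −0.199·log₂0.199 − 0.801·log₂0.801 = 0.7199.
C = 1 − 0.7199 = 0.2801 bits per channel use.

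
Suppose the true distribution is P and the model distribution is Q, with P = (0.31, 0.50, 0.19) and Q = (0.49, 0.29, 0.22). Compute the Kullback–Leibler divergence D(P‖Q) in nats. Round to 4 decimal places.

D(P‖Q) = Σ p·ln(p/q).
  0.31·ln(0.31/0.49) = -0.14193
  0.50·ln(0.50/0.29) = 0.27236
  0.19·ln(0.19/0.22) = -0.02785
D(P‖Q) = 0.1026 nats.

0.1026 nats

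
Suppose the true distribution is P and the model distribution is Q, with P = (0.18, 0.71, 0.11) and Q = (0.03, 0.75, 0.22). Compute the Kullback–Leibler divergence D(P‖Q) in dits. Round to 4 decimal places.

0.0901 dits

D(P‖Q) = Σ p·log₁₀(p/q).
  0.18·log₁₀(0.18/0.03) = 0.14007
  0.71·log₁₀(0.71/0.75) = -0.01690
  0.11·log₁₀(0.11/0.22) = -0.03311
D(P‖Q) = 0.0901 dits.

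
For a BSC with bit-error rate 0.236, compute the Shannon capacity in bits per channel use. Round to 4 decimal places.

Binary symmetric channel: C = 1 − h₂(ε) where h₂ is the binary entropy function.
h₂(0.236) = −0.236·log₂0.236 − 0.764·log₂0.764 = 0.7883.
C = 1 − 0.7883 = 0.2117 bits per channel use.

0.2117 bits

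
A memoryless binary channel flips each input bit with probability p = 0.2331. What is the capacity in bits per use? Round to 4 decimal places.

0.2166 bits

Binary symmetric channel: C = 1 − h₂(ε) where h₂ is the binary entropy function.
h₂(0.2331) = −0.2331·log₂0.2331 − 0.7669·log₂0.7669 = 0.7834.
C = 1 − 0.7834 = 0.2166 bits per channel use.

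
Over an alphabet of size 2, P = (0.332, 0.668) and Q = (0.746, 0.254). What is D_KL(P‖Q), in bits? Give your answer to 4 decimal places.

0.5441 bits

D(P‖Q) = Σ p·log₂(p/q).
  0.332·log₂(0.332/0.746) = -0.38777
  0.668·log₂(0.668/0.254) = 0.93187
D(P‖Q) = 0.5441 bits.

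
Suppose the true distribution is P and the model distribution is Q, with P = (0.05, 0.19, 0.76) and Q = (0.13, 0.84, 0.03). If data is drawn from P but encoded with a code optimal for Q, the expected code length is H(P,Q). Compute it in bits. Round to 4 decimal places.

H(P,Q) = −Σ p·log₂ q.
  −0.05·log₂(0.13) = 0.14717
  −0.19·log₂(0.84) = 0.04779
  −0.76·log₂(0.03) = 3.84476
H(P,Q) = 4.0397 bits.

4.0397 bits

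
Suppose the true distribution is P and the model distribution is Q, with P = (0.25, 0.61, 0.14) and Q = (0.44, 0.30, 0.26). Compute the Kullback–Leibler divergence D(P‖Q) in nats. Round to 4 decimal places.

0.2049 nats

D(P‖Q) = Σ p·ln(p/q).
  0.25·ln(0.25/0.44) = -0.14133
  0.61·ln(0.61/0.30) = 0.43290
  0.14·ln(0.14/0.26) = -0.08667
D(P‖Q) = 0.2049 nats.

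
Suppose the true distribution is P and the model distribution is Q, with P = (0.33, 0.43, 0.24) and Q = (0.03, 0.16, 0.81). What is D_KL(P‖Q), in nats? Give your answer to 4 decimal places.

0.9245 nats

D(P‖Q) = Σ p·ln(p/q).
  0.33·ln(0.33/0.03) = 0.79131
  0.43·ln(0.43/0.16) = 0.42510
  0.24·ln(0.24/0.81) = -0.29193
D(P‖Q) = 0.9245 nats.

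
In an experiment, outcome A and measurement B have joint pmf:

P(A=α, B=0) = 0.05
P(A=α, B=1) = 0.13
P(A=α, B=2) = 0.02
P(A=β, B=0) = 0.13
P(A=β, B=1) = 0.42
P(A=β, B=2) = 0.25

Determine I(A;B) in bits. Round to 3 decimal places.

0.032 bits

Marginals: p(A) = (0.2000, 0.8000), p(B) = (0.1800, 0.5500, 0.2700).
I(A;B) = H(A) + H(B) − H(A,B).
H(A) = 0.7219, H(B) = 1.4297, H(A,B) = 2.1199.
I(A;B) = 0.7219 + 1.4297 − 2.1199 = 0.032 bits.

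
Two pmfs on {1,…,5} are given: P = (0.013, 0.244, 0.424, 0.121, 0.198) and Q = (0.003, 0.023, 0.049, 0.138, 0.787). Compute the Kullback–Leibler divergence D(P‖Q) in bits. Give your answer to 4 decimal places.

D(P‖Q) = Σ p·log₂(p/q).
  0.013·log₂(0.013/0.003) = 0.02750
  0.244·log₂(0.244/0.023) = 0.83135
  0.424·log₂(0.424/0.049) = 1.32000
  0.121·log₂(0.121/0.138) = -0.02295
  0.198·log₂(0.198/0.787) = -0.39419
D(P‖Q) = 1.7617 bits.

1.7617 bits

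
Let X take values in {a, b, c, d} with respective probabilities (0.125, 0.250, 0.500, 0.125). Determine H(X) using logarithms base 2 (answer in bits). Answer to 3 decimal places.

1.750 bits

H(X) = −Σ p·log₂ p.
  −(0.125)·log₂(0.125) = 0.3750
  −(0.250)·log₂(0.250) = 0.5000
  −(0.500)·log₂(0.500) = 0.5000
  −(0.125)·log₂(0.125) = 0.3750
Sum: 0.3750 + 0.5000 + 0.5000 + 0.3750 = 1.750 bits.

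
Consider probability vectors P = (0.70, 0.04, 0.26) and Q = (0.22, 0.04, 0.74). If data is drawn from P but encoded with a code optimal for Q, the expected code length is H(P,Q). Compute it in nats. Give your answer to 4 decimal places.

1.2669 nats

H(P,Q) = −Σ p·ln q.
  −0.70·ln(0.22) = 1.05989
  −0.04·ln(0.04) = 0.12876
  −0.26·ln(0.74) = 0.07829
H(P,Q) = 1.2669 nats.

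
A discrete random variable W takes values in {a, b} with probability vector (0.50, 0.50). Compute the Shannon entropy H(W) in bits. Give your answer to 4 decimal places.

1.0000 bits

H(W) = −Σ p·log₂ p.
  −(0.50)·log₂(0.50) = 0.50000
  −(0.50)·log₂(0.50) = 0.50000
Sum: 0.50000 + 0.50000 = 1.0000 bits.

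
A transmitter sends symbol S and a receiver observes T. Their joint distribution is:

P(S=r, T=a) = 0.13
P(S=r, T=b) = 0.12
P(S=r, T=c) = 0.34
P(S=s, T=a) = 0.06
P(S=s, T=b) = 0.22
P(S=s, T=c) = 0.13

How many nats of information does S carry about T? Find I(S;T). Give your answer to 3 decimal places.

0.060 nats

Marginals: p(S) = (0.5900, 0.4100), p(T) = (0.1900, 0.3400, 0.4700).
I(S;T) = H(S) + H(T) − H(S,T).
H(S) = 0.6769, H(T) = 1.0372, H(S,T) = 1.6536.
I(S;T) = 0.6769 + 1.0372 − 1.6536 = 0.060 nats.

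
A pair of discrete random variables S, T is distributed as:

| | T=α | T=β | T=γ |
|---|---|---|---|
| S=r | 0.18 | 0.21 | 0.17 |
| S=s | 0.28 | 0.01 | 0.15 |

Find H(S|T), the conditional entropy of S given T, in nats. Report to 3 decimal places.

0.570 nats

Chain rule: H(S|T) = H(S,T) − H(T).
Marginals: p(S) = (0.5600, 0.4400), p(T) = (0.4600, 0.2200, 0.3200).
H(S,T) = 1.6247 nats; H(T) = 1.0549 nats.
H(S|T) = 1.6247 − 1.0549 = 0.570 nats.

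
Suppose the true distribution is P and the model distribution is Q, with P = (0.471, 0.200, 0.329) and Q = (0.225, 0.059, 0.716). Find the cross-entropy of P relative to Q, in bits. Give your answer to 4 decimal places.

1.9888 bits

H(P,Q) = −Σ p·log₂ q.
  −0.471·log₂(0.225) = 1.01359
  −0.200·log₂(0.059) = 0.81663
  −0.329·log₂(0.716) = 0.15857
H(P,Q) = 1.9888 bits.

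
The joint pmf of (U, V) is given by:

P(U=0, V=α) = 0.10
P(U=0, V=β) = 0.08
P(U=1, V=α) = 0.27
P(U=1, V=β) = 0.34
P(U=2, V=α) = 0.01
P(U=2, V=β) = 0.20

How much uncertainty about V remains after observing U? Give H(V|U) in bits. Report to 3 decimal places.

Chain rule: H(V|U) = H(U,V) − H(U).
Marginals: p(U) = (0.1800, 0.6100, 0.2100), p(V) = (0.3800, 0.6200).
H(U,V) = 2.1937 bits; H(U) = 1.3531 bits.
H(V|U) = 2.1937 − 1.3531 = 0.841 bits.

0.841 bits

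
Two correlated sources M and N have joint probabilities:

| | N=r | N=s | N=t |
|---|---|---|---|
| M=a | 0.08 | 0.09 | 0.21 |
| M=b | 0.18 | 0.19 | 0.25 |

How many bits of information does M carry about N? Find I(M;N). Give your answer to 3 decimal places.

0.015 bits

Marginals: p(M) = (0.3800, 0.6200), p(N) = (0.2600, 0.2800, 0.4600).
I(M;N) = Σ p(x,y)·log₂[p(x,y)/(p(x)p(y))].
  (a,r): 0.08·log₂(0.8097) = -0.0244
  (a,s): 0.09·log₂(0.8459) = -0.0217
  (a,t): 0.21·log₂(1.2014) = 0.0556
  (b,r): 0.18·log₂(1.1166) = 0.0286
  (b,s): 0.19·log₂(1.0945) = 0.0247
  (b,t): 0.25·log₂(0.8766) = -0.0475
Sum = 0.015 bits.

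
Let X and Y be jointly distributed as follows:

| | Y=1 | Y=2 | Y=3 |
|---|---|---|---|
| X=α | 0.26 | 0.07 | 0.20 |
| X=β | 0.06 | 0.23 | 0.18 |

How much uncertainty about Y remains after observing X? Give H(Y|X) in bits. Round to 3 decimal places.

Marginals: p(X) = (0.5300, 0.4700), p(Y) = (0.3200, 0.3000, 0.3800).
H(Y|X) = Σ p(X) · H(Y|X=·).
  X=α: p=0.5300, H(Y|X=α) = 1.4203
  X=β: p=0.4700, H(Y|X=β) = 1.4139
Weighted sum = 1.417 bits.

1.417 bits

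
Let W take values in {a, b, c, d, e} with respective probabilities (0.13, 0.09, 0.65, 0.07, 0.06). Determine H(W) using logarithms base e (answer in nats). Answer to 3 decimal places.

H(W) = −Σ p·ln p.
  −(0.13)·ln(0.13) = 0.2652
  −(0.09)·ln(0.09) = 0.2167
  −(0.65)·ln(0.65) = 0.2800
  −(0.07)·ln(0.07) = 0.1861
  −(0.06)·ln(0.06) = 0.1688
Sum: 0.2652 + 0.2167 + 0.2800 + 0.1861 + 0.1688 = 1.117 nats.

1.117 nats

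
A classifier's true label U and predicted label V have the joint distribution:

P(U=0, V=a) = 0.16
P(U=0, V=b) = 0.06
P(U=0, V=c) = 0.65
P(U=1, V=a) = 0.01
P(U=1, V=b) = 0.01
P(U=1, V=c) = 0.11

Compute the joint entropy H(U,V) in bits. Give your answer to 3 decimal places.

1.554 bits

H(U,V) = −Σ p(x,y)·log₂ p(x,y) over all 6 cells.
  cell (0,a): −0.16·log₂0.16 = 0.4230
  cell (0,b): −0.06·log₂0.06 = 0.2435
  cell (0,c): −0.65·log₂0.65 = 0.4040
  cell (1,a): −0.01·log₂0.01 = 0.0664
  cell (1,b): −0.01·log₂0.01 = 0.0664
  cell (1,c): −0.11·log₂0.11 = 0.3503
Sum = 1.554 bits.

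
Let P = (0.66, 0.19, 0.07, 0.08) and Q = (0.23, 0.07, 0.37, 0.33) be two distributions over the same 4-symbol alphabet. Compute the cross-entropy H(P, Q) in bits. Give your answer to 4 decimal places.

2.3567 bits

H(P,Q) = −Σ p·log₂ q.
  −0.66·log₂(0.23) = 1.39939
  −0.19·log₂(0.07) = 0.72894
  −0.07·log₂(0.37) = 0.10041
  −0.08·log₂(0.33) = 0.12796
H(P,Q) = 2.3567 bits.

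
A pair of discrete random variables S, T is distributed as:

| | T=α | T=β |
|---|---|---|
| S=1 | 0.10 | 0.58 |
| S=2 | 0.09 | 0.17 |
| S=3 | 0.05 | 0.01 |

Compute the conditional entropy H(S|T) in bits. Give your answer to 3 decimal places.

Marginals: p(S) = (0.6800, 0.2600, 0.0600), p(T) = (0.2400, 0.7600).
H(S|T) = Σ p(T) · H(S|T=·).
  T=α: p=0.2400, H(S|T=α) = 1.5284
  T=β: p=0.7600, H(S|T=β) = 0.8631
Weighted sum = 1.023 bits.

1.023 bits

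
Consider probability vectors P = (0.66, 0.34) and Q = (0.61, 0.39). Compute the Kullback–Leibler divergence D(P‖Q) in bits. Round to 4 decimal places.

D(P‖Q) = Σ p·log₂(p/q).
  0.66·log₂(0.66/0.61) = 0.07501
  0.34·log₂(0.34/0.39) = -0.06730
D(P‖Q) = 0.0077 bits.

0.0077 bits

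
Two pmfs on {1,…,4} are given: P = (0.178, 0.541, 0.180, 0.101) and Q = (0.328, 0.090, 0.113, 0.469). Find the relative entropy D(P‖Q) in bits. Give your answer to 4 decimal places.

1.1401 bits

D(P‖Q) = Σ p·log₂(p/q).
  0.178·log₂(0.178/0.328) = -0.15696
  0.541·log₂(0.541/0.090) = 1.39991
  0.180·log₂(0.180/0.113) = 0.12090
  0.101·log₂(0.101/0.469) = -0.22374
D(P‖Q) = 1.1401 bits.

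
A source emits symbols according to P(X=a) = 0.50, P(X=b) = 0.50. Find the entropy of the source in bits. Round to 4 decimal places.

1.0000 bits

H(X) = −Σ p·log₂ p.
  −(0.50)·log₂(0.50) = 0.50000
  −(0.50)·log₂(0.50) = 0.50000
Sum: 0.50000 + 0.50000 = 1.0000 bits.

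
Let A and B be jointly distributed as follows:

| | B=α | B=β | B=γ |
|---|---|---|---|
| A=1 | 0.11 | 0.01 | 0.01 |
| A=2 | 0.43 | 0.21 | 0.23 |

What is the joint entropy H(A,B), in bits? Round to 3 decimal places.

1.967 bits

H(A,B) = −Σ p(x,y)·log₂ p(x,y) over all 6 cells.
  cell (1,α): −0.11·log₂0.11 = 0.3503
  cell (1,β): −0.01·log₂0.01 = 0.0664
  cell (1,γ): −0.01·log₂0.01 = 0.0664
  cell (2,α): −0.43·log₂0.43 = 0.5236
  cell (2,β): −0.21·log₂0.21 = 0.4728
  cell (2,γ): −0.23·log₂0.23 = 0.4877
Sum = 1.967 bits.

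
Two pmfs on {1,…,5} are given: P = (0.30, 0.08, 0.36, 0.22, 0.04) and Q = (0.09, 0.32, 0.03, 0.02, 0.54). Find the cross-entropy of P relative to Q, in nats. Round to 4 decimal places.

2.9612 nats

H(P,Q) = −Σ p·ln q.
  −0.30·ln(0.09) = 0.72238
  −0.08·ln(0.32) = 0.09115
  −0.36·ln(0.03) = 1.26236
  −0.22·ln(0.02) = 0.86065
  −0.04·ln(0.54) = 0.02465
H(P,Q) = 2.9612 nats.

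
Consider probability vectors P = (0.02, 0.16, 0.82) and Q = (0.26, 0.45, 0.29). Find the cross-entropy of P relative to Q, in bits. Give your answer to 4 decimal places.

1.6876 bits

H(P,Q) = −Σ p·log₂ q.
  −0.02·log₂(0.26) = 0.03887
  −0.16·log₂(0.45) = 0.18432
  −0.82·log₂(0.29) = 1.46442
H(P,Q) = 1.6876 bits.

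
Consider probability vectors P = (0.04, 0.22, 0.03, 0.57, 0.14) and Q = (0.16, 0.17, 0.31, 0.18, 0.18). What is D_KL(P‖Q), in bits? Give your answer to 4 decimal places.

D(P‖Q) = Σ p·log₂(p/q).
  0.04·log₂(0.04/0.16) = -0.08000
  0.22·log₂(0.22/0.17) = 0.08183
  0.03·log₂(0.03/0.31) = -0.10108
  0.57·log₂(0.57/0.18) = 0.94789
  0.14·log₂(0.14/0.18) = -0.05076
D(P‖Q) = 0.7979 bits.

0.7979 bits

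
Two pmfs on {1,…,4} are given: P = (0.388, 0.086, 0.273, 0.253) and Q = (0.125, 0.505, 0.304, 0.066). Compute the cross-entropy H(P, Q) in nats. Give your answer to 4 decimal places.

H(P,Q) = −Σ p·ln q.
  −0.388·ln(0.125) = 0.80682
  −0.086·ln(0.505) = 0.05875
  −0.273·ln(0.304) = 0.32507
  −0.253·ln(0.066) = 0.68768
H(P,Q) = 1.8783 nats.

1.8783 nats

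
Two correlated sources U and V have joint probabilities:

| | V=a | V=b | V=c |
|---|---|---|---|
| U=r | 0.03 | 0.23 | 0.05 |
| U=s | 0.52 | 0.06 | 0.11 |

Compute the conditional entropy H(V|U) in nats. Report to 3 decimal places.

0.726 nats

Marginals: p(U) = (0.3100, 0.6900), p(V) = (0.5500, 0.2900, 0.1600).
H(V|U) = Σ p(U) · H(V|U=·).
  U=r: p=0.3100, H(V|U=r) = 0.7417
  U=s: p=0.6900, H(V|U=s) = 0.7183
Weighted sum = 0.726 nats.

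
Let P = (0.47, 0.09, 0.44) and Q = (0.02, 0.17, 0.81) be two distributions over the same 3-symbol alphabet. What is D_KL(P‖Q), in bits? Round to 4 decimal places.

1.6707 bits

D(P‖Q) = Σ p·log₂(p/q).
  0.47·log₂(0.47/0.02) = 2.14066
  0.09·log₂(0.09/0.17) = -0.08258
  0.44·log₂(0.44/0.81) = -0.38738
D(P‖Q) = 1.6707 bits.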